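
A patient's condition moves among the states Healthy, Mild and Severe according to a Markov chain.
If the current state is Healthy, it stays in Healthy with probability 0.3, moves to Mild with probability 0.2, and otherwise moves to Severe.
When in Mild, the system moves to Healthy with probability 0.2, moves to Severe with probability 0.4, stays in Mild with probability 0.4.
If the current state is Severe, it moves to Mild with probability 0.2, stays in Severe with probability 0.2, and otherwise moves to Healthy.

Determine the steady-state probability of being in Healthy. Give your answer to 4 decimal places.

0.3846

Let the stationary distribution be π with π = πP and π_1 + π_2 + π_3 = 1.
π_1 = 0.3·π_1 + 0.2·π_2 + 0.6·π_3
π_2 = 0.2·π_1 + 0.4·π_2 + 0.2·π_3
Solving with the normalization constraint gives π = (0.3846, 0.2500, 0.3654).
So the stationary probability of Healthy is 0.3846.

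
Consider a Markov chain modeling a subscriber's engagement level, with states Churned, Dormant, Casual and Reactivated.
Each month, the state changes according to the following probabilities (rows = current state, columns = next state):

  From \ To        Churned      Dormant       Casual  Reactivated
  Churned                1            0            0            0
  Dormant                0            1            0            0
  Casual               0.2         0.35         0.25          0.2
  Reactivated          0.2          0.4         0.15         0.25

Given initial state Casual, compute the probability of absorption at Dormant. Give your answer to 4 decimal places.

Let h(s) be the probability of absorption at Dormant starting from transient state s. Then h(Dormant) = 1 and h(Churned) = 0. By first-step analysis:
h(Casual) = 0.2·0 + 0.35·1 + 0.25·h(Casual) + 0.2·h(Reactivated)
h(Reactivated) = 0.2·0 + 0.4·1 + 0.15·h(Casual) + 0.25·h(Reactivated)
Solving: h(Casual) = 0.6432, h(Reactivated) = 0.6620.
Starting from Casual, the probability is 0.6432.

0.6432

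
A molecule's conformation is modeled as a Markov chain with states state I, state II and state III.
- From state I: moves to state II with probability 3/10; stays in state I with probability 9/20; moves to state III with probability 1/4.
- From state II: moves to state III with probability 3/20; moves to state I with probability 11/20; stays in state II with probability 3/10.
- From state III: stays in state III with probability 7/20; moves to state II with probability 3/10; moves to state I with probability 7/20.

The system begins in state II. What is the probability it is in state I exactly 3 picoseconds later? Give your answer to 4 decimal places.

0.4565

Propagate the distribution vector 3 picoseconds from state II.
After 0 picoseconds: (0.0000, 1.0000, 0.0000)
After 1 picosecond: (0.5500, 0.3000, 0.1500)
After 2 picoseconds: (0.4650, 0.3000, 0.2350)
After 3 picoseconds: (0.4565, 0.3000, 0.2435)
P(in state I after 3 picoseconds) = 0.4565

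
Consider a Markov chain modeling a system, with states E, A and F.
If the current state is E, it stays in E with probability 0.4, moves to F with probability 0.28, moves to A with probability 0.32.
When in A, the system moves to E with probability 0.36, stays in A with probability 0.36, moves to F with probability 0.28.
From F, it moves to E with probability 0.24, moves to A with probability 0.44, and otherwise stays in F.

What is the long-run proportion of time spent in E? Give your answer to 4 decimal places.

0.3385

Let the stationary distribution be π with π = πP and π_1 + π_2 + π_3 = 1.
π_1 = 0.4·π_1 + 0.36·π_2 + 0.24·π_3
π_2 = 0.32·π_1 + 0.36·π_2 + 0.44·π_3
Solving with the normalization constraint gives π = (0.3385, 0.3698, 0.2917).
So the stationary probability of E is 0.3385.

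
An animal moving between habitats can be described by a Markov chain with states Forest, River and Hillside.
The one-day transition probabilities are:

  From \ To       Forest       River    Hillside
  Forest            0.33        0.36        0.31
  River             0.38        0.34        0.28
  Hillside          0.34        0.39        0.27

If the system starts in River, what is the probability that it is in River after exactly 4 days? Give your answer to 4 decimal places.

0.3614

Propagate the distribution vector 4 days from River.
After 0 days: (0.0000, 1.0000, 0.0000)
After 1 day: (0.3800, 0.3400, 0.2800)
After 2 days: (0.3498, 0.3616, 0.2886)
After 3 days: (0.3510, 0.3614, 0.2876)
After 4 days: (0.3509, 0.3614, 0.2877)
P(in River after 4 days) = 0.3614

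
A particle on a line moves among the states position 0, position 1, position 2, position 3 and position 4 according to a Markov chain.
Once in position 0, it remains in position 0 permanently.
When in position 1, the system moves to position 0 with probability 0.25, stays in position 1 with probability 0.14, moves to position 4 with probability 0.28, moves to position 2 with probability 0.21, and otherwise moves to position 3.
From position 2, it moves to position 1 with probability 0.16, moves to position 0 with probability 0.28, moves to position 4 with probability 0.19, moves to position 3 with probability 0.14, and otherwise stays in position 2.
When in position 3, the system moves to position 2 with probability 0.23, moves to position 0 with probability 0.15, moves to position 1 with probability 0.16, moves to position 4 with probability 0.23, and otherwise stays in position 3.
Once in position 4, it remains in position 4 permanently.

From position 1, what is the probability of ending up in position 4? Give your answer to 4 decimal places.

0.5110

Let h(s) be the probability of absorption at position 4 starting from transient state s. Then h(position 4) = 1 and h(position 0) = 0. By first-step analysis:
h(position 1) = 0.25·0 + 0.14·h(position 1) + 0.21·h(position 2) + 0.12·h(position 3) + 0.28·1
h(position 2) = 0.28·0 + 0.16·h(position 1) + 0.23·h(position 2) + 0.14·h(position 3) + 0.19·1
h(position 3) = 0.15·0 + 0.16·h(position 1) + 0.23·h(position 2) + 0.23·h(position 3) + 0.23·1
Solving: h(position 1) = 0.5110, h(position 2) = 0.4511, h(position 3) = 0.5396.
Starting from position 1, the probability is 0.5110.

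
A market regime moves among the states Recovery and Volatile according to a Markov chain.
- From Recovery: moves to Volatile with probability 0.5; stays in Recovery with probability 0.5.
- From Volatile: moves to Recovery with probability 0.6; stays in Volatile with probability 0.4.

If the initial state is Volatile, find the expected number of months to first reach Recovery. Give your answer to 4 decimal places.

1.6667

Let t(s) be the expected number of months to first reach Recovery from state s, with t(Recovery) = 0. Conditioning on the first month:
t(Volatile) = 1 + 0.4·t(Volatile)
Solving: t(Volatile) = 1.6667.
Expected months from Volatile to Recovery: 1.6667.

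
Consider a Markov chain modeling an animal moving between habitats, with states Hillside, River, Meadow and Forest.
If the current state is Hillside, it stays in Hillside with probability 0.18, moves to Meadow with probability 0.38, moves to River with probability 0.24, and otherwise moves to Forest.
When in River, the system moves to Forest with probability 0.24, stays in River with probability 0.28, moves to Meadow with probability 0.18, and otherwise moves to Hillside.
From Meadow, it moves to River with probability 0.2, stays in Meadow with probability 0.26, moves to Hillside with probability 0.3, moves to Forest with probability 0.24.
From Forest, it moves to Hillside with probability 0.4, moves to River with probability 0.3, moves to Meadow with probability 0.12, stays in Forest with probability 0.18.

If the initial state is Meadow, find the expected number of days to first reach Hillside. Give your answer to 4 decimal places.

Let t(s) be the expected number of days to first reach Hillside from state s, with t(Hillside) = 0. Conditioning on the first day:
t(River) = 1 + 0.28·t(River) + 0.18·t(Meadow) + 0.24·t(Forest)
t(Meadow) = 1 + 0.2·t(River) + 0.26·t(Meadow) + 0.24·t(Forest)
t(Forest) = 1 + 0.3·t(River) + 0.12·t(Meadow) + 0.18·t(Forest)
Solving: t(River) = 3.0994, t(Meadow) = 3.0994, t(Forest) = 2.8070.
Expected days from Meadow to Hillside: 3.0994.

3.0994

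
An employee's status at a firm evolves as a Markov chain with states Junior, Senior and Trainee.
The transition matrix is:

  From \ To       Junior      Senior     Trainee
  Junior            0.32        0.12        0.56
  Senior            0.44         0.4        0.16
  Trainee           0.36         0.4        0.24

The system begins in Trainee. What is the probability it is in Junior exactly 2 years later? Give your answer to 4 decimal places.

Sum over the intermediate state after 1 year:
P = P(Trainee→Junior)·P(Junior→Junior) + P(Trainee→Senior)·P(Senior→Junior) + P(Trainee→Trainee)·P(Trainee→Junior)
  = 0.36×0.32 + 0.4×0.44 + 0.24×0.36
  = 0.1152 + 0.1760 + 0.0864 = 0.3776

0.3776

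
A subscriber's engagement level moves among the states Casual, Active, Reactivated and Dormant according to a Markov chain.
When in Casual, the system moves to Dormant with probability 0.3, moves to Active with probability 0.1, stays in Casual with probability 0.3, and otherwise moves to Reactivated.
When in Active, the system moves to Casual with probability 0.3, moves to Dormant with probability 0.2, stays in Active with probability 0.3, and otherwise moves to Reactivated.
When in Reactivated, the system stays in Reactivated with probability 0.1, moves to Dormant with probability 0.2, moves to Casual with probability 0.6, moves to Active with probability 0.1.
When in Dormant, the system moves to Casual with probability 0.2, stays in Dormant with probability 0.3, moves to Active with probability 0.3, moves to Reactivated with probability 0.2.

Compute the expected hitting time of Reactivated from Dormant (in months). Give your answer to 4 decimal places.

Let t(s) be the expected number of months to first reach Reactivated from state s, with t(Reactivated) = 0. Conditioning on the first month:
t(Casual) = 1 + 0.3·t(Casual) + 0.1·t(Active) + 0.3·t(Dormant)
t(Active) = 1 + 0.3·t(Casual) + 0.3·t(Active) + 0.2·t(Dormant)
t(Dormant) = 1 + 0.2·t(Casual) + 0.3·t(Active) + 0.3·t(Dormant)
Solving: t(Casual) = 3.9614, t(Active) = 4.3961, t(Dormant) = 4.4444.
Expected months from Dormant to Reactivated: 4.4444.

4.4444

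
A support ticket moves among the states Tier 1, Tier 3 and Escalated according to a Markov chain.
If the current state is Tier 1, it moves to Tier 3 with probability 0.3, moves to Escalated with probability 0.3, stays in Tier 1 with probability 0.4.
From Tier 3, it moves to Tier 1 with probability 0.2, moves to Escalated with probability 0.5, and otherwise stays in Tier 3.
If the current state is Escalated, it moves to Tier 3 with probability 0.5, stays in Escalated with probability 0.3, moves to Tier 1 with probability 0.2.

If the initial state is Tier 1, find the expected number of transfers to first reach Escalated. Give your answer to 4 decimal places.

2.7778

Let t(s) be the expected number of transfers to first reach Escalated from state s, with t(Escalated) = 0. Conditioning on the first transfer:
t(Tier 1) = 1 + 0.4·t(Tier 1) + 0.3·t(Tier 3)
t(Tier 3) = 1 + 0.2·t(Tier 1) + 0.3·t(Tier 3)
Solving: t(Tier 1) = 2.7778, t(Tier 3) = 2.2222.
Expected transfers from Tier 1 to Escalated: 2.7778.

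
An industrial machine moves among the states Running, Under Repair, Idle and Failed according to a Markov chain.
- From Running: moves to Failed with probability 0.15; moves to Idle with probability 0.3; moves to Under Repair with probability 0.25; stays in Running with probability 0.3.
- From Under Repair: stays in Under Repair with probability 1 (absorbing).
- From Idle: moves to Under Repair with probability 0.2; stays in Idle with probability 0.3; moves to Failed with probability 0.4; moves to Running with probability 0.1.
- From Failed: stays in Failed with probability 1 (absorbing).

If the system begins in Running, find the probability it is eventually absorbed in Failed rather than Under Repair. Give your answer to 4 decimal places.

Let h(s) be the probability of absorption at Failed starting from transient state s. Then h(Failed) = 1 and h(Under Repair) = 0. By first-step analysis:
h(Running) = 0.3·h(Running) + 0.25·0 + 0.3·h(Idle) + 0.15·1
h(Idle) = 0.1·h(Running) + 0.2·0 + 0.3·h(Idle) + 0.4·1
Solving: h(Running) = 0.4891, h(Idle) = 0.6413.
Starting from Running, the probability is 0.4891.

0.4891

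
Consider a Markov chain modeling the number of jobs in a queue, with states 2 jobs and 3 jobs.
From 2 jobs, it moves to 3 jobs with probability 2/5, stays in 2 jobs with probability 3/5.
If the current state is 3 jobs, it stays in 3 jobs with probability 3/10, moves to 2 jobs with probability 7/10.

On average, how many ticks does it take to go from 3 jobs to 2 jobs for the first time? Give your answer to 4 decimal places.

1.4286

Let t(s) be the expected number of ticks to first reach 2 jobs from state s, with t(2 jobs) = 0. Conditioning on the first tick:
t(3 jobs) = 1 + 0.3·t(3 jobs)
Solving: t(3 jobs) = 1.4286.
Expected ticks from 3 jobs to 2 jobs: 1.4286.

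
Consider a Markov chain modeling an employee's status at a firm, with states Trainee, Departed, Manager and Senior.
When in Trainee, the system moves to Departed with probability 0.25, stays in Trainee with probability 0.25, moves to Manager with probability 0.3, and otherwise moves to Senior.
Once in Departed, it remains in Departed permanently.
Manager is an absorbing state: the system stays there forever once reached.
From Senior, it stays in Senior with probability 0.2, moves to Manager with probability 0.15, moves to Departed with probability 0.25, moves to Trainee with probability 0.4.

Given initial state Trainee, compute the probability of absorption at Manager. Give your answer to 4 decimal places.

0.5192

Let h(s) be the probability of absorption at Manager starting from transient state s. Then h(Manager) = 1 and h(Departed) = 0. By first-step analysis:
h(Trainee) = 0.25·h(Trainee) + 0.25·0 + 0.3·1 + 0.2·h(Senior)
h(Senior) = 0.4·h(Trainee) + 0.25·0 + 0.15·1 + 0.2·h(Senior)
Solving: h(Trainee) = 0.5192, h(Senior) = 0.4471.
Starting from Trainee, the probability is 0.5192.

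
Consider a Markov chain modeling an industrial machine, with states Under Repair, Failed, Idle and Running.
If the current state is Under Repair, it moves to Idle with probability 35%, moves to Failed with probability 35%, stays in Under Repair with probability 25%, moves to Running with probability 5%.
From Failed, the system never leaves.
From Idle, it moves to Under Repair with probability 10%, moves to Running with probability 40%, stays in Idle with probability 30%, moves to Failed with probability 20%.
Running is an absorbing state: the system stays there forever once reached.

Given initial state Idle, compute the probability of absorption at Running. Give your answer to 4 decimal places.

Let h(s) be the probability of absorption at Running starting from transient state s. Then h(Running) = 1 and h(Failed) = 0. By first-step analysis:
h(Under Repair) = 0.25·h(Under Repair) + 0.35·0 + 0.35·h(Idle) + 0.05·1
h(Idle) = 0.1·h(Under Repair) + 0.2·0 + 0.3·h(Idle) + 0.4·1
Solving: h(Under Repair) = 0.3571, h(Idle) = 0.6224.
Starting from Idle, the probability is 0.6224.

0.6224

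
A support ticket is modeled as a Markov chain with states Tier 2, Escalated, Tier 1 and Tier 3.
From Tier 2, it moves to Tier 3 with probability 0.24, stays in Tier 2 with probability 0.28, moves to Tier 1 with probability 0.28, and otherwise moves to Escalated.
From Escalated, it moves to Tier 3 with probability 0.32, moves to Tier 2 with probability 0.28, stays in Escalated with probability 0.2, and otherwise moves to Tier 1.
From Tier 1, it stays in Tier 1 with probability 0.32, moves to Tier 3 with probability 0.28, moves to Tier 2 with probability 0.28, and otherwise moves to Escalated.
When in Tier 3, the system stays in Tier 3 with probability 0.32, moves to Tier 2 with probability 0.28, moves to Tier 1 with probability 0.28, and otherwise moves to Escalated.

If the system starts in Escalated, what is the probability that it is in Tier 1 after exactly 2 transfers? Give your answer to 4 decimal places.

Propagate the distribution vector 2 transfers from Escalated.
After 0 transfers: (0.0000, 1.0000, 0.0000, 0.0000)
After 1 transfer: (0.2800, 0.2000, 0.2000, 0.3200)
After 2 transfers: (0.2800, 0.1584, 0.2720, 0.2896)
P(in Tier 1 after 2 transfers) = 0.2720

0.2720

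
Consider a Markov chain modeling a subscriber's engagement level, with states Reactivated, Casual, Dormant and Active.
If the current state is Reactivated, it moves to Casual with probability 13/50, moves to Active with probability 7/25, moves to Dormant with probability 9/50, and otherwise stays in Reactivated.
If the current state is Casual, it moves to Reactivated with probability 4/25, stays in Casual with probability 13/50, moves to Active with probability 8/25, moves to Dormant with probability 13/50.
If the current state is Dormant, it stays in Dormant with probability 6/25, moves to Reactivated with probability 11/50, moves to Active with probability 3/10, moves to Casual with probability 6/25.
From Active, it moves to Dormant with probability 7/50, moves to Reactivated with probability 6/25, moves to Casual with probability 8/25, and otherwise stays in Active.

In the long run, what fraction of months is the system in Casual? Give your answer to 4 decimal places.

0.2740

Let the stationary distribution be π with π = πP and π_1 + π_2 + π_3 + π_4 = 1.
π_1 = 0.28·π_1 + 0.16·π_2 + 0.22·π_3 + 0.24·π_4
π_2 = 0.26·π_1 + 0.26·π_2 + 0.24·π_3 + 0.32·π_4
π_3 = 0.18·π_1 + 0.26·π_2 + 0.24·π_3 + 0.14·π_4
Solving with the normalization constraint gives π = (0.2230, 0.2740, 0.2020, 0.3010).
So the stationary probability of Casual is 0.2740.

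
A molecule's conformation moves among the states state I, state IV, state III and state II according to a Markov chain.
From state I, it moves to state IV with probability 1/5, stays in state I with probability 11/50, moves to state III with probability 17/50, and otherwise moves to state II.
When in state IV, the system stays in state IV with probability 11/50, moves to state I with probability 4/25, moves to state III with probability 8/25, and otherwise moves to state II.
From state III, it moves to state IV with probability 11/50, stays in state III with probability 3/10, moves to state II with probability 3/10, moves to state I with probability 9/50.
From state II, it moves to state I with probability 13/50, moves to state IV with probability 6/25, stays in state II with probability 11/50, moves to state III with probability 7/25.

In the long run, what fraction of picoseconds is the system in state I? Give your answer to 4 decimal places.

Let the stationary distribution be π with π = πP and π_1 + π_2 + π_3 + π_4 = 1.
π_1 = 0.22·π_1 + 0.16·π_2 + 0.18·π_3 + 0.26·π_4
π_2 = 0.2·π_1 + 0.22·π_2 + 0.22·π_3 + 0.24·π_4
π_3 = 0.34·π_1 + 0.32·π_2 + 0.3·π_3 + 0.28·π_4
Solving with the normalization constraint gives π = (0.2051, 0.2212, 0.3073, 0.2664).
So the stationary probability of state I is 0.2051.

0.2051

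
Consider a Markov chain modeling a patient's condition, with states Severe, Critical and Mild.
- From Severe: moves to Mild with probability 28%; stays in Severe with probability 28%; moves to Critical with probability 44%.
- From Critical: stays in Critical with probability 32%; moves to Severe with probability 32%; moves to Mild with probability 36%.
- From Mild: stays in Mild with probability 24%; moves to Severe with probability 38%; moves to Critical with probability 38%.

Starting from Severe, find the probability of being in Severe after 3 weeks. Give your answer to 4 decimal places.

Propagate the distribution vector 3 weeks from Severe.
After 0 weeks: (1.0000, 0.0000, 0.0000)
After 1 week: (0.2800, 0.4400, 0.2800)
After 2 weeks: (0.3256, 0.3704, 0.3040)
After 3 weeks: (0.3252, 0.3773, 0.2975)
P(in Severe after 3 weeks) = 0.3252

0.3252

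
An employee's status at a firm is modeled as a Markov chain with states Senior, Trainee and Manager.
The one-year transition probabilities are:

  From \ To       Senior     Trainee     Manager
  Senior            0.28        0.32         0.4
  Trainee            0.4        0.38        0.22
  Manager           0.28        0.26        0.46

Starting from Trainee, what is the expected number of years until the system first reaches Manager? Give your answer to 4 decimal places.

Let t(s) be the expected number of years to first reach Manager from state s, with t(Manager) = 0. Conditioning on the first year:
t(Senior) = 1 + 0.28·t(Senior) + 0.32·t(Trainee)
t(Trainee) = 1 + 0.4·t(Senior) + 0.38·t(Trainee)
Solving: t(Senior) = 2.9523, t(Trainee) = 3.5176.
Expected years from Trainee to Manager: 3.5176.

3.5176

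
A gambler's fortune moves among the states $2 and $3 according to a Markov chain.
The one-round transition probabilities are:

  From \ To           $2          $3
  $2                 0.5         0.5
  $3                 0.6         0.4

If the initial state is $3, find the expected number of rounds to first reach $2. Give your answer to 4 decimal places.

1.6667

Let t(s) be the expected number of rounds to first reach $2 from state s, with t($2) = 0. Conditioning on the first round:
t($3) = 1 + 0.4·t($3)
Solving: t($3) = 1.6667.
Expected rounds from $3 to $2: 1.6667.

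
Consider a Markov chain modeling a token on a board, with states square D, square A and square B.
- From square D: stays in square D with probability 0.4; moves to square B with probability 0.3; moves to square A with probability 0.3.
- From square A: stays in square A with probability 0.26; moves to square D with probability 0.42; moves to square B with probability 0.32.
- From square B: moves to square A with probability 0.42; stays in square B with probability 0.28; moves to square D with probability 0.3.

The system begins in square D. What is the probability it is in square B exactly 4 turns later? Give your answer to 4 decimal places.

Propagate the distribution vector 4 turns from square D.
After 0 turns: (1.0000, 0.0000, 0.0000)
After 1 turn: (0.4000, 0.3000, 0.3000)
After 2 turns: (0.3760, 0.3240, 0.3000)
After 3 turns: (0.3765, 0.3230, 0.3005)
After 4 turns: (0.3764, 0.3231, 0.3005)
P(in square B after 4 turns) = 0.3005

0.3005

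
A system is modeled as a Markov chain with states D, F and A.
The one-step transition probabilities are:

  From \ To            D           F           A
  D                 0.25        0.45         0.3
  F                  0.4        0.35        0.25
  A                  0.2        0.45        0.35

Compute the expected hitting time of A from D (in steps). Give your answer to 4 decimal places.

Let t(s) be the expected number of steps to first reach A from state s, with t(A) = 0. Conditioning on the first step:
t(D) = 1 + 0.25·t(D) + 0.45·t(F)
t(F) = 1 + 0.4·t(D) + 0.35·t(F)
Solving: t(D) = 3.5772, t(F) = 3.7398.
Expected steps from D to A: 3.5772.

3.5772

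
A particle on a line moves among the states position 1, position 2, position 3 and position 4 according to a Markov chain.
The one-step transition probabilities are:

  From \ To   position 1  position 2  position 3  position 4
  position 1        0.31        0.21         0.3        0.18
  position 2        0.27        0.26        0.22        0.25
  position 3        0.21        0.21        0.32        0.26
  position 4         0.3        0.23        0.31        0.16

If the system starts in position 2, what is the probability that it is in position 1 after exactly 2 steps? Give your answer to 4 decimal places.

Propagate the distribution vector 2 steps from position 2.
After 0 steps: (0.0000, 1.0000, 0.0000, 0.0000)
After 1 step: (0.2700, 0.2600, 0.2200, 0.2500)
After 2 steps: (0.2751, 0.2280, 0.2861, 0.2108)
P(in position 1 after 2 steps) = 0.2751

0.2751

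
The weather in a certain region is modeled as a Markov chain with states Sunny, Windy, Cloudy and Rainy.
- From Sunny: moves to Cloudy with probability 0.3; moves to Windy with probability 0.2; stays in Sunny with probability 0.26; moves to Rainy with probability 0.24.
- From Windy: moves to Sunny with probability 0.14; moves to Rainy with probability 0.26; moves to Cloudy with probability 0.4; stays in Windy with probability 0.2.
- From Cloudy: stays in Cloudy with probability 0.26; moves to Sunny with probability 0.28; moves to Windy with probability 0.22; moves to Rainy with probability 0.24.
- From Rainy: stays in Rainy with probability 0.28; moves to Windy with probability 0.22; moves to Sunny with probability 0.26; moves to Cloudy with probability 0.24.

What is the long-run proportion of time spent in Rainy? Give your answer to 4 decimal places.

Let the stationary distribution be π with π = πP and π_1 + π_2 + π_3 + π_4 = 1.
π_1 = 0.26·π_1 + 0.14·π_2 + 0.28·π_3 + 0.26·π_4
π_2 = 0.2·π_1 + 0.2·π_2 + 0.22·π_3 + 0.22·π_4
π_3 = 0.3·π_1 + 0.4·π_2 + 0.26·π_3 + 0.24·π_4
Solving with the normalization constraint gives π = (0.2406, 0.2110, 0.2941, 0.2544).
So the stationary probability of Rainy is 0.2544.

0.2544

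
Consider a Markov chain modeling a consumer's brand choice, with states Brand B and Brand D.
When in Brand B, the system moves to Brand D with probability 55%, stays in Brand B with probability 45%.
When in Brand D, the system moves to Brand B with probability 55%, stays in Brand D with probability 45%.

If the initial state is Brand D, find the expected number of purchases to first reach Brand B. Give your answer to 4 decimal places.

1.8182

Let t(s) be the expected number of purchases to first reach Brand B from state s, with t(Brand B) = 0. Conditioning on the first purchase:
t(Brand D) = 1 + 0.45·t(Brand D)
Solving: t(Brand D) = 1.8182.
Expected purchases from Brand D to Brand B: 1.8182.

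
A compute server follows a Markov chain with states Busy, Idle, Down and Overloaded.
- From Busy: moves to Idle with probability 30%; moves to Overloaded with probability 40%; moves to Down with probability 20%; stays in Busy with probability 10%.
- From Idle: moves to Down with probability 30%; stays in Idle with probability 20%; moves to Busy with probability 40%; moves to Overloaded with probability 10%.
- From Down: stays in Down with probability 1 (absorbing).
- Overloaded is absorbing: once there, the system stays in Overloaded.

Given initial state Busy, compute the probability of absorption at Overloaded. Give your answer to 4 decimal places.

0.5833

Let h(s) be the probability of absorption at Overloaded starting from transient state s. Then h(Overloaded) = 1 and h(Down) = 0. By first-step analysis:
h(Busy) = 0.1·h(Busy) + 0.3·h(Idle) + 0.2·0 + 0.4·1
h(Idle) = 0.4·h(Busy) + 0.2·h(Idle) + 0.3·0 + 0.1·1
Solving: h(Busy) = 0.5833, h(Idle) = 0.4167.
Starting from Busy, the probability is 0.5833.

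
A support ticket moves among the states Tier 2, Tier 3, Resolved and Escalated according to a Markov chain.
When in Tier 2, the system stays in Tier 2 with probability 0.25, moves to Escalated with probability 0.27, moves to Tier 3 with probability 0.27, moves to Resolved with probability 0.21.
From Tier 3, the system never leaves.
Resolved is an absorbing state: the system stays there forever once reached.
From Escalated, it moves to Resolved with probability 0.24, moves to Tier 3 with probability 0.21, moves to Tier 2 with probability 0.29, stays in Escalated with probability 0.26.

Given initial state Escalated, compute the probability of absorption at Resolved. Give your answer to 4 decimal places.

Let h(s) be the probability of absorption at Resolved starting from transient state s. Then h(Resolved) = 1 and h(Tier 3) = 0. By first-step analysis:
h(Tier 2) = 0.25·h(Tier 2) + 0.27·0 + 0.21·1 + 0.27·h(Escalated)
h(Escalated) = 0.29·h(Tier 2) + 0.21·0 + 0.24·1 + 0.26·h(Escalated)
Solving: h(Tier 2) = 0.4619, h(Escalated) = 0.5053.
Starting from Escalated, the probability is 0.5053.

0.5053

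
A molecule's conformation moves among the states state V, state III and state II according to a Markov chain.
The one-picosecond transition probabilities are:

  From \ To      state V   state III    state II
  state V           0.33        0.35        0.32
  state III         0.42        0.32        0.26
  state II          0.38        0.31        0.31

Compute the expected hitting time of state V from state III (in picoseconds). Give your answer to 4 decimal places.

Let t(s) be the expected number of picoseconds to first reach state V from state s, with t(state V) = 0. Conditioning on the first picosecond:
t(state III) = 1 + 0.32·t(state III) + 0.26·t(state II)
t(state II) = 1 + 0.31·t(state III) + 0.31·t(state II)
Solving: t(state III) = 2.4447, t(state II) = 2.5476.
Expected picoseconds from state III to state V: 2.4447.

2.4447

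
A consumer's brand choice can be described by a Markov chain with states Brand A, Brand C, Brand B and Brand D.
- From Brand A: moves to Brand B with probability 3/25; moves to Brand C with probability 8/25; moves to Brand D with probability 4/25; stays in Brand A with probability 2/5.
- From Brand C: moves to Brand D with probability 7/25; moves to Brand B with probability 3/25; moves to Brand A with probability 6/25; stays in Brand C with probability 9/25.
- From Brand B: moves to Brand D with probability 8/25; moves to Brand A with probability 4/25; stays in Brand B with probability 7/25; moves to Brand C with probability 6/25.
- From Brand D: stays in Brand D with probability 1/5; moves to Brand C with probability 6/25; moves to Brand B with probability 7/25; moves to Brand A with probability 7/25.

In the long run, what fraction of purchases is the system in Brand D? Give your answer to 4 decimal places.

0.2352

Let the stationary distribution be π with π = πP and π_1 + π_2 + π_3 + π_4 = 1.
π_1 = 0.4·π_1 + 0.24·π_2 + 0.16·π_3 + 0.28·π_4
π_2 = 0.32·π_1 + 0.36·π_2 + 0.24·π_3 + 0.24·π_4
π_3 = 0.12·π_1 + 0.12·π_2 + 0.28·π_3 + 0.28·π_4
Solving with the normalization constraint gives π = (0.2790, 0.2981, 0.1877, 0.2352).
So the stationary probability of Brand D is 0.2352.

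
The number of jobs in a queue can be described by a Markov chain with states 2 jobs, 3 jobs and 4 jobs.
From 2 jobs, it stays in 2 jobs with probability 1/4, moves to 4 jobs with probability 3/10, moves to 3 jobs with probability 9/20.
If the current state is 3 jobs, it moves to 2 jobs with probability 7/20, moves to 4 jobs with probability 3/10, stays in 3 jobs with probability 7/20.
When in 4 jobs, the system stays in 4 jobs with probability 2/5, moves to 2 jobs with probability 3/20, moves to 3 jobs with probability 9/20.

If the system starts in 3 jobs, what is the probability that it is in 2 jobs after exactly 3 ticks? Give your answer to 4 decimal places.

Propagate the distribution vector 3 ticks from 3 jobs.
After 0 ticks: (0.0000, 1.0000, 0.0000)
After 1 tick: (0.3500, 0.3500, 0.3000)
After 2 ticks: (0.2550, 0.4150, 0.3300)
After 3 ticks: (0.2585, 0.4085, 0.3330)
P(in 2 jobs after 3 ticks) = 0.2585

0.2585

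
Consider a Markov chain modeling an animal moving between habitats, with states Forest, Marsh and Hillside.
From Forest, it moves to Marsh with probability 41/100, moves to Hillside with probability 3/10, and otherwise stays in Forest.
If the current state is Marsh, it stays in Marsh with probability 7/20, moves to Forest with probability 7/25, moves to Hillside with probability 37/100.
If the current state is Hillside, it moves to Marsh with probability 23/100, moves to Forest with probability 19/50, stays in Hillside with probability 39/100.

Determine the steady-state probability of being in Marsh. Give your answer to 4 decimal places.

Let the stationary distribution be π with π = πP and π_1 + π_2 + π_3 = 1.
π_1 = 0.29·π_1 + 0.28·π_2 + 0.38·π_3
π_2 = 0.41·π_1 + 0.35·π_2 + 0.23·π_3
Solving with the normalization constraint gives π = (0.3187, 0.3265, 0.3548).
So the stationary probability of Marsh is 0.3265.

0.3265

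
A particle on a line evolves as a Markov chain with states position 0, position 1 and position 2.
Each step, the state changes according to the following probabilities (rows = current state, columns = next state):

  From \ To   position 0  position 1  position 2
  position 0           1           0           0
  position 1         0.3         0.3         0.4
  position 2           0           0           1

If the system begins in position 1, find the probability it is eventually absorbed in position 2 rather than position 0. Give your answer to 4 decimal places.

Let h(s) be the probability of absorption at position 2 starting from transient state s. Then h(position 2) = 1 and h(position 0) = 0. By first-step analysis:
h(position 1) = 0.3·0 + 0.3·h(position 1) + 0.4·1
Solving: h(position 1) = 0.5714.
Starting from position 1, the probability is 0.5714.

0.5714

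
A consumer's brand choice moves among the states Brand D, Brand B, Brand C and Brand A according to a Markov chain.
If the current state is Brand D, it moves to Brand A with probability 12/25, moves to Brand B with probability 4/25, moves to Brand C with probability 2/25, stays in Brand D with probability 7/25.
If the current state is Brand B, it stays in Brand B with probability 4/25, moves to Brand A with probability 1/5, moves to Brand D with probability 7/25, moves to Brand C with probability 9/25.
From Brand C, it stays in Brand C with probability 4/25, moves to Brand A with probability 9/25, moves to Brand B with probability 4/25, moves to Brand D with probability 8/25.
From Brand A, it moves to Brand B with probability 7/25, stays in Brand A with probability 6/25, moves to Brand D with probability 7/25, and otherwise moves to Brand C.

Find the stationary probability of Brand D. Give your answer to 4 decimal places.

0.2876

Let the stationary distribution be π with π = πP and π_1 + π_2 + π_3 + π_4 = 1.
π_1 = 0.28·π_1 + 0.28·π_2 + 0.32·π_3 + 0.28·π_4
π_2 = 0.16·π_1 + 0.16·π_2 + 0.16·π_3 + 0.28·π_4
π_3 = 0.08·π_1 + 0.36·π_2 + 0.16·π_3 + 0.2·π_4
Solving with the normalization constraint gives π = (0.2876, 0.1989, 0.1897, 0.3238).
So the stationary probability of Brand D is 0.2876.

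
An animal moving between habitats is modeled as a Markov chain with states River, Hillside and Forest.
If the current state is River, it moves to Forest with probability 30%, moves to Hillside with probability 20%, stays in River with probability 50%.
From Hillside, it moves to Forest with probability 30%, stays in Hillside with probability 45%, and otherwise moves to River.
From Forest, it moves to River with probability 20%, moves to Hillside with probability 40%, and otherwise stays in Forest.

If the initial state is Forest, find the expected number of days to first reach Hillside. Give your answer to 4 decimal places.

2.9167

Let t(s) be the expected number of days to first reach Hillside from state s, with t(Hillside) = 0. Conditioning on the first day:
t(River) = 1 + 0.5·t(River) + 0.3·t(Forest)
t(Forest) = 1 + 0.2·t(River) + 0.4·t(Forest)
Solving: t(River) = 3.7500, t(Forest) = 2.9167.
Expected days from Forest to Hillside: 2.9167.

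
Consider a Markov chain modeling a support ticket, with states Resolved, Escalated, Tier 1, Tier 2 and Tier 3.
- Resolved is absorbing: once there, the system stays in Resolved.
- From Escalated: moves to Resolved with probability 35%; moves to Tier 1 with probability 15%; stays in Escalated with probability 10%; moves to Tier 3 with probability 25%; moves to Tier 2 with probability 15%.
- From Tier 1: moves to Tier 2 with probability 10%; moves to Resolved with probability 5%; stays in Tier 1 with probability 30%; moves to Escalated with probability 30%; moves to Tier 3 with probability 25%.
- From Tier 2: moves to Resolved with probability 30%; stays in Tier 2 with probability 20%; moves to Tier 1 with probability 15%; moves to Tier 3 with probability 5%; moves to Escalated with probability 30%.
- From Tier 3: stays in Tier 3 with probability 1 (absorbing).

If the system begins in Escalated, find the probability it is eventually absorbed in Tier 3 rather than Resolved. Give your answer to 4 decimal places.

0.4320

Let h(s) be the probability of absorption at Tier 3 starting from transient state s. Then h(Tier 3) = 1 and h(Resolved) = 0. By first-step analysis:
h(Escalated) = 0.35·0 + 0.1·h(Escalated) + 0.15·h(Tier 1) + 0.15·h(Tier 2) + 0.25·1
h(Tier 1) = 0.05·0 + 0.3·h(Escalated) + 0.3·h(Tier 1) + 0.1·h(Tier 2) + 0.25·1
h(Tier 2) = 0.3·0 + 0.3·h(Escalated) + 0.15·h(Tier 1) + 0.2·h(Tier 2) + 0.05·1
Solving: h(Escalated) = 0.4320, h(Tier 1) = 0.5902, h(Tier 2) = 0.3352.
Starting from Escalated, the probability is 0.4320.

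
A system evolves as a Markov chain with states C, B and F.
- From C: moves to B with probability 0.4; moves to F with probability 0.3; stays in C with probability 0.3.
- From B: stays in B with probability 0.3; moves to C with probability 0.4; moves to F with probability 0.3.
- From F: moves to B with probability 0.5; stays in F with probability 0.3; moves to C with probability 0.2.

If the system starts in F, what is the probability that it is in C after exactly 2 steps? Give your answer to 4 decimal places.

Sum over the intermediate state after 1 step:
P = P(F→C)·P(C→C) + P(F→B)·P(B→C) + P(F→F)·P(F→C)
  = 0.2×0.3 + 0.5×0.4 + 0.3×0.2
  = 0.0600 + 0.2000 + 0.0600 = 0.3200

0.3200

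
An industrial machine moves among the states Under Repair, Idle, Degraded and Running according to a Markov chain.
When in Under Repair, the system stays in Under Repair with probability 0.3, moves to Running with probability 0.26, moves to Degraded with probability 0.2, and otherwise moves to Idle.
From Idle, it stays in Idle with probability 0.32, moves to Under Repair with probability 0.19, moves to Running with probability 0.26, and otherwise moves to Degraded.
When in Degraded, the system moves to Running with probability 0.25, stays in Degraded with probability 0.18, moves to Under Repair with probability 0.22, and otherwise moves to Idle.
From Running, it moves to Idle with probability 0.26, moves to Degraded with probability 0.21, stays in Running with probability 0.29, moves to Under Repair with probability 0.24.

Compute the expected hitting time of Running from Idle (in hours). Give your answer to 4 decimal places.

3.8779

Let t(s) be the expected number of hours to first reach Running from state s, with t(Running) = 0. Conditioning on the first hour:
t(Under Repair) = 1 + 0.3·t(Under Repair) + 0.24·t(Idle) + 0.2·t(Degraded)
t(Idle) = 1 + 0.19·t(Under Repair) + 0.32·t(Idle) + 0.23·t(Degraded)
t(Degraded) = 1 + 0.22·t(Under Repair) + 0.35·t(Idle) + 0.18·t(Degraded)
Solving: t(Under Repair) = 3.8766, t(Idle) = 3.8779, t(Degraded) = 3.9148.
Expected hours from Idle to Running: 3.8779.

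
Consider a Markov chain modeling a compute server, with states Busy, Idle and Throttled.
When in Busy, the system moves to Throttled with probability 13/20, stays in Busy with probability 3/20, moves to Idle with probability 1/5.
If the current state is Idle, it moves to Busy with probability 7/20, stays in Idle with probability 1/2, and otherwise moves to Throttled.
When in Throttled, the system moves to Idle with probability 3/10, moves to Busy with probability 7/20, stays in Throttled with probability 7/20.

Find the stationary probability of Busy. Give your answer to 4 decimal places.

0.2917

Let the stationary distribution be π with π = πP and π_1 + π_2 + π_3 = 1.
π_1 = 0.15·π_1 + 0.35·π_2 + 0.35·π_3
π_2 = 0.2·π_1 + 0.5·π_2 + 0.3·π_3
Solving with the normalization constraint gives π = (0.2917, 0.3385, 0.3698).
So the stationary probability of Busy is 0.2917.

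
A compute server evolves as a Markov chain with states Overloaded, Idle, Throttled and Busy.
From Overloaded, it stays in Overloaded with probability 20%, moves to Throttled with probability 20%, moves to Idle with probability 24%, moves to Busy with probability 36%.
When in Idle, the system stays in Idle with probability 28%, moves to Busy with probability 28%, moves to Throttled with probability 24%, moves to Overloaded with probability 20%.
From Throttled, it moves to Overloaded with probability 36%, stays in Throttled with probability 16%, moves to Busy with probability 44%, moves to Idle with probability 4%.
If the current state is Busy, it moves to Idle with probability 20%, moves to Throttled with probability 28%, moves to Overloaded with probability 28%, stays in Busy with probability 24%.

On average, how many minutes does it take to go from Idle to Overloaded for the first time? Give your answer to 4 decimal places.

Let t(s) be the expected number of minutes to first reach Overloaded from state s, with t(Overloaded) = 0. Conditioning on the first minute:
t(Idle) = 1 + 0.28·t(Idle) + 0.24·t(Throttled) + 0.28·t(Busy)
t(Throttled) = 1 + 0.04·t(Idle) + 0.16·t(Throttled) + 0.44·t(Busy)
t(Busy) = 1 + 0.2·t(Idle) + 0.28·t(Throttled) + 0.24·t(Busy)
Solving: t(Idle) = 3.8201, t(Throttled) = 3.2071, t(Busy) = 3.5026.
Expected minutes from Idle to Overloaded: 3.8201.

3.8201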